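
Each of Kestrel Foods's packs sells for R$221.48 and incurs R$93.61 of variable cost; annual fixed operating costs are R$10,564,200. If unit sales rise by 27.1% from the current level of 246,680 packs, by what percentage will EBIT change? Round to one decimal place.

Contribution at this volume is 246,680 × R$127.87 = R$31,542,971.60.
EBIT = R$31,542,971.60 − R$10,564,200 = R$20,978,771.60.
DOL = contribution ÷ EBIT = R$31,542,971.60 ÷ R$20,978,771.60 = 1.5036.
So EBIT moves 1.5036 × (+27.1%) = +40.7%.

+40.7%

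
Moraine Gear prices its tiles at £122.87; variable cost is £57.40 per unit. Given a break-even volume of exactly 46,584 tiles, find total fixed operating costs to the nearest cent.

Unit CM = price − variable cost = £122.87 − £57.40 = £65.47.
Since BE = FC / CM, FC = 46,584 × £65.47 = £3,049,854.48.

£3,049,854.48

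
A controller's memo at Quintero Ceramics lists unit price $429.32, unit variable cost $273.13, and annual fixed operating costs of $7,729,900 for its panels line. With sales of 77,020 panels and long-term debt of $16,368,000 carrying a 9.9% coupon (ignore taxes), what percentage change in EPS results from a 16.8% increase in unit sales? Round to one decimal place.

+75.4%

Contribution at this volume is 77,020 × $156.19 = $12,029,753.80.
EBIT = $12,029,753.80 − $7,729,900 = $4,299,853.80.
Interest = $1,620,432.00, so EBIT − I = $2,679,421.80.
Degree of combined leverage = contribution ÷ (EBIT − I) = $12,029,753.80 ÷ $2,679,421.80 = 4.4897.
EPS therefore changes by 4.4897 × (+16.8%) = +75.4%.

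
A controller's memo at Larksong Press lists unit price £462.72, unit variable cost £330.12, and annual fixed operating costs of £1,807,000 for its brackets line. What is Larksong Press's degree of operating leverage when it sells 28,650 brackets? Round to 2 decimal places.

Total contribution margin = 28,650 × £132.60 = £3,798,990.00.
Subtracting fixed costs: EBIT = £3,798,990.00 − £1,807,000 = £1,991,990.00.
Degree of operating leverage = £3,798,990.00 / £1,991,990.00 = 1.9071.

1.91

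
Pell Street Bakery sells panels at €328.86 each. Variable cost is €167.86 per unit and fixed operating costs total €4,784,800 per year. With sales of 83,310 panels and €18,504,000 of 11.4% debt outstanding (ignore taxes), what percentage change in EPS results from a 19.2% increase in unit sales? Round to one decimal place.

Total contribution margin = 83,310 × €161.00 = €13,412,910.00.
Subtracting fixed costs: EBIT = €13,412,910.00 − €4,784,800 = €8,628,110.00.
Interest = €2,109,456.00, so EBIT − I = €6,518,654.00.
Degree of combined leverage = contribution ÷ (EBIT − I) = €13,412,910.00 ÷ €6,518,654.00 = 2.0576.
EPS therefore changes by 2.0576 × (+19.2%) = +39.5%.

+39.5%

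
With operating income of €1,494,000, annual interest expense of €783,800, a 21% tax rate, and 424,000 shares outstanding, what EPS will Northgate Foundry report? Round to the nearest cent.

Pre-tax income = €1,494,000 − €783,800.00 = €710,200.00.
Net income = €710,200.00 × (1 − 0.21) = €561,058.00.
Per share: €561,058.00 / 424,000 shares = €1.32.

€1.32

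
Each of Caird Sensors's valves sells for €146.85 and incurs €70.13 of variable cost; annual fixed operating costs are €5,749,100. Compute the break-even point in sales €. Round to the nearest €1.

Contribution margin per unit = €146.85 − €70.13 = €76.72, a CM ratio of €76.72 ÷ €146.85 = 0.5224.
Break-even sales = FC ÷ CM ratio = €5,749,100 × €146.85 / €76.72 = €11,004,371.

€11,004,371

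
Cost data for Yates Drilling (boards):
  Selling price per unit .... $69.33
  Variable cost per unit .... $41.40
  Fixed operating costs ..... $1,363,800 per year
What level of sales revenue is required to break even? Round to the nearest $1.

CM per unit = $69.33 − $41.40 = $27.93; CM ratio = $27.93 / $69.33 = 0.4029.
Break-even revenue = fixed costs × price ÷ CM = $1,363,800 × $69.33 ÷ $27.93 = $3,385,330.

$3,385,330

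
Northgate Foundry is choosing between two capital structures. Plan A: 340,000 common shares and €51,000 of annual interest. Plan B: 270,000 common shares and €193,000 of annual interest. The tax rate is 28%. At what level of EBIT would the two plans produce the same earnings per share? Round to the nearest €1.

At indifference, (EBIT − 51,000)(1 − t)/340,000 = (EBIT − 193,000)(1 − t)/270,000.
Cancelling (1 − t) and cross-multiplying: 270,000·(EBIT − 51,000) = 340,000·(EBIT − 193,000).
EBIT × (340,000 − 270,000) = 193,000 × 340,000 − 51,000 × 270,000 = 51,850,000,000, so EBIT = 51,850,000,000 ÷ 70,000 = 740,714.29.

€740,714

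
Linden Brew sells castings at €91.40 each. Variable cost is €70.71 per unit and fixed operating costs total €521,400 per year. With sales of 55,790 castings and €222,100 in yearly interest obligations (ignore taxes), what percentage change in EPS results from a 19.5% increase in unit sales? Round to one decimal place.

+54.8%

Contribution at this volume is 55,790 × €20.69 = €1,154,295.10.
Operating income = contribution − fixed costs = €1,154,295.10 − €521,400 = €632,895.10.
After interest of €222,100.00, pre-tax earnings = €410,795.10.
Degree of combined leverage = contribution ÷ (EBIT − I) = €1,154,295.10 ÷ €410,795.10 = 2.8099.
EPS therefore changes by 2.8099 × (+19.5%) = +54.8%.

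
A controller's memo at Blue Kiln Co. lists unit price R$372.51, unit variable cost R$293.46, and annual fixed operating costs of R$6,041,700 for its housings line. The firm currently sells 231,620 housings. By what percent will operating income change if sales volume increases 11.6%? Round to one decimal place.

+17.3%

Contribution at this volume is 231,620 × R$79.05 = R$18,309,561.00.
Operating income = contribution − fixed costs = R$18,309,561.00 − R$6,041,700 = R$12,267,861.00.
Degree of operating leverage = R$18,309,561.00 / R$12,267,861.00 = 1.4925.
So EBIT moves 1.4925 × (+11.6%) = +17.3%.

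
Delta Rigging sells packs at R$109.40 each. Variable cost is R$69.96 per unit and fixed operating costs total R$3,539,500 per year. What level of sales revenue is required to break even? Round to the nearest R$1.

CM per unit = R$109.40 − R$69.96 = R$39.44; CM ratio = R$39.44 / R$109.40 = 0.3605.
Break-even revenue = fixed costs × price ÷ CM = R$3,539,500 × R$109.40 ÷ R$39.44 = R$9,817,984.

R$9,817,984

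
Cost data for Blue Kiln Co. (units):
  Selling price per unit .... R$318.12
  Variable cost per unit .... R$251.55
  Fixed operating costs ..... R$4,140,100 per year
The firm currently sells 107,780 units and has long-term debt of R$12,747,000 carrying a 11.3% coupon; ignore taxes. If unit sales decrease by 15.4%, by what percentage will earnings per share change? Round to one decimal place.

At 107,780 units, contribution = 107,780 × R$66.57 = R$7,174,914.60.
Subtracting fixed costs: EBIT = R$7,174,914.60 − R$4,140,100 = R$3,034,814.60.
Interest = R$1,440,411.00, so EBIT − I = R$1,594,403.60.
DCL = total CM / (EBIT − I) = R$7,174,914.60 / R$1,594,403.60 = 4.5001.
%ΔEPS = DCL × %ΔSales = 4.5001 × -15.4% = -69.3%.

-69.3%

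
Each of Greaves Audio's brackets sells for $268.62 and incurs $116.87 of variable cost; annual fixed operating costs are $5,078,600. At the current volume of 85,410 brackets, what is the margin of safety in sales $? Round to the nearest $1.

Each unit contributes $268.62 − $116.87 = $151.75. Break-even units = $5,078,600 ÷ $151.75 = 33,466.89; break-even revenue = 33,466.89 × $268.62 = $8,989,875.00.
Actual sales revenue = 85,410 × $268.62 = $22,942,834.20.
Margin of safety = $22,942,834.20 − $8,989,875.00 = $13,952,959.

$13,952,959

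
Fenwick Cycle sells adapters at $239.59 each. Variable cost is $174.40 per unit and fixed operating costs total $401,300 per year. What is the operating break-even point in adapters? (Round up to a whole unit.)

6,156 adapters

Unit CM = price − variable cost = $239.59 − $174.40 = $65.19.
Units to break even: $401,300 ÷ $65.19 = 6,155.85, rounded up to 6,156.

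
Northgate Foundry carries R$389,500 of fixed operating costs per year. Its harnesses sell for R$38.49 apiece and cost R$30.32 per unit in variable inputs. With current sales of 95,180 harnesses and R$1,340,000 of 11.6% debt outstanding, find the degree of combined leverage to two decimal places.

3.34

Contribution at this volume is 95,180 × R$8.17 = R$777,620.60.
Operating income = contribution − fixed costs = R$777,620.60 − R$389,500 = R$388,120.60. Interest = R$155,440.00, so EBIT − I = R$232,680.60.
Degree of total leverage = total CM / (EBIT − interest) = R$777,620.60 / R$232,680.60 = 3.3420.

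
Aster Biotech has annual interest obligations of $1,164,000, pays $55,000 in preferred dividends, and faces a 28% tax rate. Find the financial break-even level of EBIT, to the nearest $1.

$1,240,389

Preferred dividends are paid after tax, so their pre-tax equivalent is $55,000 ÷ (1 − 0.28) = $76,388.89.
Financial break-even EBIT = interest + D_p ÷ (1 − t) = $1,164,000 + $76,388.89 = $1,240,388.89.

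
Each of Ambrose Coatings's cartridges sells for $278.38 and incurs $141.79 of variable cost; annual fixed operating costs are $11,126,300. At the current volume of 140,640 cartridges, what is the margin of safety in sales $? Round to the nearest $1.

$16,475,183

Unit CM = price − variable cost = $278.38 − $141.79 = $136.59. Break-even units = $11,126,300 ÷ $136.59 = 81,457.65; break-even revenue = 81,457.65 × $278.38 = $22,676,179.76.
Actual sales revenue = 140,640 × $278.38 = $39,151,363.20.
Margin of safety = $39,151,363.20 − $22,676,179.76 = $16,475,183.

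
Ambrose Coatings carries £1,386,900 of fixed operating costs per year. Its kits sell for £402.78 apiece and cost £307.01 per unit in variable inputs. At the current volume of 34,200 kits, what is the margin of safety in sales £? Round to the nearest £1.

£7,942,189

Contribution margin per unit = £402.78 − £307.01 = £95.77. Break-even units = £1,386,900 ÷ £95.77 = 14,481.57; break-even revenue = 14,481.57 × £402.78 = £5,832,886.94.
Actual sales revenue = 34,200 × £402.78 = £13,775,076.00.
Margin of safety = £13,775,076.00 − £5,832,886.94 = £7,942,189.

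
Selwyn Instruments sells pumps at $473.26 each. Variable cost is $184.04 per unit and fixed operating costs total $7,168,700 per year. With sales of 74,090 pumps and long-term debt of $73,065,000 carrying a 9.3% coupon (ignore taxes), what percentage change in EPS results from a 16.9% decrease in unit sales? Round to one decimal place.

-48.5%

At 74,090 units, contribution = 74,090 × $289.22 = $21,428,309.80.
EBIT = $21,428,309.80 − $7,168,700 = $14,259,609.80.
After interest of $6,795,045.00, pre-tax earnings = $7,464,564.80.
Degree of combined leverage = contribution ÷ (EBIT − I) = $21,428,309.80 ÷ $7,464,564.80 = 2.8707.
%ΔEPS = DCL × %ΔSales = 2.8707 × -16.9% = -48.5%.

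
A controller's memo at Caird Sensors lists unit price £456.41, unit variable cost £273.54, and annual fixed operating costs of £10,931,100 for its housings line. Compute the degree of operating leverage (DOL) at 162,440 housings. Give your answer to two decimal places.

Total contribution margin = 162,440 × £182.87 = £29,705,402.80.
Subtracting fixed costs: EBIT = £29,705,402.80 − £10,931,100 = £18,774,302.80.
DOL = contribution ÷ EBIT = £29,705,402.80 ÷ £18,774,302.80 = 1.5822.

1.58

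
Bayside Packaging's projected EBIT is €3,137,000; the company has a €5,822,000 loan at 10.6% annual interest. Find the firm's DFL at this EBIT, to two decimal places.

1.24

Annual interest charges come to €617,132.00.
DFL = EBIT ÷ (EBIT − I) = €3,137,000 ÷ (€3,137,000 − €617,132.00) = €3,137,000 ÷ €2,519,868.00 = 1.2449.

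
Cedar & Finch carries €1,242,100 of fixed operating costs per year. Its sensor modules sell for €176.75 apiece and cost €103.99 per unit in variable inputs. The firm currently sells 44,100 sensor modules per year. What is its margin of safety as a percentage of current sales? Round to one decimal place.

61.3%

Each unit contributes €176.75 − €103.99 = €72.76. Break-even units = €1,242,100 ÷ €72.76 = 17,071.19; break-even revenue = 17,071.19 × €176.75 = €3,017,333.36.
Current sales = 44,100 × €176.75 = €7,794,675.00.
Margin of safety = (€7,794,675.00 − €3,017,333.36) ÷ €7,794,675.00 = 61.3%.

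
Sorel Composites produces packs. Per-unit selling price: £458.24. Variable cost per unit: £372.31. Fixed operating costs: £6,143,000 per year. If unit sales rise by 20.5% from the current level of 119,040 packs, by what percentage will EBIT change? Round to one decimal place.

+51.3%

At 119,040 units, contribution = 119,040 × £85.93 = £10,229,107.20.
EBIT = £10,229,107.20 − £6,143,000 = £4,086,107.20.
So DOL = total CM / EBIT = £10,229,107.20 / £4,086,107.20 = 2.5034.
So EBIT moves 2.5034 × (+20.5%) = +51.3%.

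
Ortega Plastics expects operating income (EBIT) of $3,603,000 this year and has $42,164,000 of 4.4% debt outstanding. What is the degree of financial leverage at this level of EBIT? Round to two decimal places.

2.06

Interest = $1,855,216.00.
Degree of financial leverage = EBIT / (EBIT − interest) = $3,603,000 / $1,747,784.00 = 2.0615.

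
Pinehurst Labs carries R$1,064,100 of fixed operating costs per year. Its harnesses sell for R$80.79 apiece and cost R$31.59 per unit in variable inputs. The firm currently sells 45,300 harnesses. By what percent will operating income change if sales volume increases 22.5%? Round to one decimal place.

+43.1%

Total contribution margin = 45,300 × R$49.20 = R$2,228,760.00.
EBIT = R$2,228,760.00 − R$1,064,100 = R$1,164,660.00.
Degree of operating leverage = R$2,228,760.00 / R$1,164,660.00 = 1.9137.
%ΔEBIT = DOL × %ΔSales = 1.9137 × +22.5% = +43.1%.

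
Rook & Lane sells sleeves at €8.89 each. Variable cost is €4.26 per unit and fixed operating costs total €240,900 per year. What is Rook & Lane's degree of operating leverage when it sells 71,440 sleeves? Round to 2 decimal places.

3.68

At 71,440 units, contribution = 71,440 × €4.63 = €330,767.20.
Subtracting fixed costs: EBIT = €330,767.20 − €240,900 = €89,867.20.
DOL = contribution ÷ EBIT = €330,767.20 ÷ €89,867.20 = 3.6806.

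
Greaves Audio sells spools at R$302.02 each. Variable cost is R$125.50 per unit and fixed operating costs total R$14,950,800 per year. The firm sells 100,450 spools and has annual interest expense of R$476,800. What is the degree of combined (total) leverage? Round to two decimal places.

Contribution at this volume is 100,450 × R$176.52 = R$17,731,434.00.
EBIT = R$17,731,434.00 − R$14,950,800 = R$2,780,634.00. Interest = R$476,800.00.
DOL = R$17,731,434.00 ÷ R$2,780,634.00 = 6.3768; DFL = R$2,780,634.00 ÷ R$2,303,834.00 = 1.2070.
Combined leverage = 6.3768 × 1.2070 = 7.6968.

7.70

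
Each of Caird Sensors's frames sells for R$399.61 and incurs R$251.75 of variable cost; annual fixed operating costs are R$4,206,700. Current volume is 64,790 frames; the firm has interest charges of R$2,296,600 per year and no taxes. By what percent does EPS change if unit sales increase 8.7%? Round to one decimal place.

+27.1%

At 64,790 units, contribution = 64,790 × R$147.86 = R$9,579,849.40.
EBIT = R$9,579,849.40 − R$4,206,700 = R$5,373,149.40.
Interest = R$2,296,600.00, so EBIT − I = R$3,076,549.40.
DCL = total CM / (EBIT − I) = R$9,579,849.40 / R$3,076,549.40 = 3.1138.
%ΔEPS = DCL × %ΔSales = 3.1138 × +8.7% = +27.1%.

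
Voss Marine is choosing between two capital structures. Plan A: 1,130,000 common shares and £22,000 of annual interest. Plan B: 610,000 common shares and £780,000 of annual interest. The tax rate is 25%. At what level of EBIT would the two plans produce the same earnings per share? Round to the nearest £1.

At indifference, (EBIT − 22,000)(1 − t)/1,130,000 = (EBIT − 780,000)(1 − t)/610,000.
Cancelling (1 − t) and cross-multiplying: 610,000·(EBIT − 22,000) = 1,130,000·(EBIT − 780,000).
Solving, EBIT = (780,000·1,130,000 − 22,000·610,000) / (1,130,000 − 610,000) = 867,980,000,000 / 520,000 = 1,669,192.31.

£1,669,192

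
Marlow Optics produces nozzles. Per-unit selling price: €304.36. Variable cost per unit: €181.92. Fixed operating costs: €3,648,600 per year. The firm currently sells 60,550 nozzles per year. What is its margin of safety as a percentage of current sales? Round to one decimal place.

Contribution margin per unit = €304.36 − €181.92 = €122.44. Break-even units = €3,648,600 ÷ €122.44 = 29,799.09; break-even revenue = 29,799.09 × €304.36 = €9,069,649.59.
Current sales = 60,550 × €304.36 = €18,428,998.00.
Margin of safety = (€18,428,998.00 − €9,069,649.59) ÷ €18,428,998.00 = 50.8%.

50.8%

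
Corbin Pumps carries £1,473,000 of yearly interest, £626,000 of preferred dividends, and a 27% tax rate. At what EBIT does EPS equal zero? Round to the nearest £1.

Preferred dividends are paid after tax, so their pre-tax equivalent is £626,000 ÷ (1 − 0.27) = £857,534.25.
Financial break-even EBIT = interest + D_p ÷ (1 − t) = £1,473,000 + £857,534.25 = £2,330,534.25.

£2,330,534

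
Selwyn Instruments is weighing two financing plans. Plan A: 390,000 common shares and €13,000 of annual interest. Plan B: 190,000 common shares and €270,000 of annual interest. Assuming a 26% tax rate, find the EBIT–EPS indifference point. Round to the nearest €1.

Set EPS_A = EPS_B: (EBIT − €13,000)(1 − 0.26) ÷ 390,000 = (EBIT − €270,000)(1 − 0.26) ÷ 190,000.
Cancelling (1 − t) and cross-multiplying: 190,000·(EBIT − 13,000) = 390,000·(EBIT − 270,000).
EBIT × (390,000 − 190,000) = 270,000 × 390,000 − 13,000 × 190,000 = 102,830,000,000, so EBIT = 102,830,000,000 ÷ 200,000 = 514,150.00.

€514,150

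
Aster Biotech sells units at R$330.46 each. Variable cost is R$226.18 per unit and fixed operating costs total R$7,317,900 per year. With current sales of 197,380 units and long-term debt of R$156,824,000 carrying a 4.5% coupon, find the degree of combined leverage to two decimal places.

At 197,380 units, contribution = 197,380 × R$104.28 = R$20,582,786.40.
EBIT = R$20,582,786.40 − R$7,317,900 = R$13,264,886.40. Interest = R$7,057,080.00.
DOL = R$20,582,786.40 ÷ R$13,264,886.40 = 1.5517; DFL = R$13,264,886.40 ÷ R$6,207,806.40 = 2.1368.
DCL = DOL × DFL = 1.5517 × 2.1368 = 3.3157.

3.32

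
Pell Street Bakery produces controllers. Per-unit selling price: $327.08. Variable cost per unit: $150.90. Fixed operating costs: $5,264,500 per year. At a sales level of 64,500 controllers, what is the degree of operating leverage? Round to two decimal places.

1.86

Contribution at this volume is 64,500 × $176.18 = $11,363,610.00.
EBIT = $11,363,610.00 − $5,264,500 = $6,099,110.00.
So DOL = total CM / EBIT = $11,363,610.00 / $6,099,110.00 = 1.8632.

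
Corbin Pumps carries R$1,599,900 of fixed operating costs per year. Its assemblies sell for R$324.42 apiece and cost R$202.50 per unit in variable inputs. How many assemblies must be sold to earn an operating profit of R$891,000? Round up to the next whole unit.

20,431 assemblies

Each unit contributes R$324.42 − R$202.50 = R$121.92.
Need Q such that Q × R$121.92 − R$1,599,900 = R$891,000, i.e. Q = R$2,490,900 / R$121.92 = 20,430.61 → 20,431.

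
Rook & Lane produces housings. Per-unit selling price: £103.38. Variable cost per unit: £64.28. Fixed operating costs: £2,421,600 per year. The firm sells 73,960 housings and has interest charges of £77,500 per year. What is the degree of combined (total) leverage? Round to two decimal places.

Total contribution margin = 73,960 × £39.10 = £2,891,836.00.
Subtracting fixed costs: EBIT = £2,891,836.00 − £2,421,600 = £470,236.00. Interest = £77,500.00, so EBIT − I = £392,736.00.
DCL = contribution ÷ (EBIT − I) = £2,891,836.00 ÷ £392,736.00 = 7.3633.

7.36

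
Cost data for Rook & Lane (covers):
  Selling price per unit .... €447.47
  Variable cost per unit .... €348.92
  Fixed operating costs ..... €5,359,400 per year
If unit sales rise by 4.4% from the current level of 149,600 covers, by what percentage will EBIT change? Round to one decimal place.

+6.9%

At 149,600 units, contribution = 149,600 × €98.55 = €14,743,080.00.
Subtracting fixed costs: EBIT = €14,743,080.00 − €5,359,400 = €9,383,680.00.
So DOL = total CM / EBIT = €14,743,080.00 / €9,383,680.00 = 1.5711.
Operating income changes by 1.5711 × +4.4% = +6.9%.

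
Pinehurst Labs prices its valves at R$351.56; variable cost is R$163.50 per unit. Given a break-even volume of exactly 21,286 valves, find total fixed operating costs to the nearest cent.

R$4,003,045.16

Each unit contributes R$351.56 − R$163.50 = R$188.06.
Fixed costs = break-even units × CM = 21,286 × R$188.06 = R$4,003,045.16.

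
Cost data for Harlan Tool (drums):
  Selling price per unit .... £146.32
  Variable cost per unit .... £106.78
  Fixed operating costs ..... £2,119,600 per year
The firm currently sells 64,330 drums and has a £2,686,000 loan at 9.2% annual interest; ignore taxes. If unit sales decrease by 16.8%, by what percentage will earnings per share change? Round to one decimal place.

Total contribution margin = 64,330 × £39.54 = £2,543,608.20.
EBIT = £2,543,608.20 − £2,119,600 = £424,008.20.
After interest of £247,112.00, pre-tax earnings = £176,896.20.
Degree of combined leverage = contribution ÷ (EBIT − I) = £2,543,608.20 ÷ £176,896.20 = 14.3791.
EPS therefore changes by 14.3791 × (-16.8%) = -241.6%.

-241.6%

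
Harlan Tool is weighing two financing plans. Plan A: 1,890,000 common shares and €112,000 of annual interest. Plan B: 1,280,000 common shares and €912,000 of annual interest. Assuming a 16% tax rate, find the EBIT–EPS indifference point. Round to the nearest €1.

At indifference, (EBIT − 112,000)(1 − t)/1,890,000 = (EBIT − 912,000)(1 − t)/1,280,000.
Cancelling (1 − t) and cross-multiplying: 1,280,000·(EBIT − 112,000) = 1,890,000·(EBIT − 912,000).
Solving, EBIT = (912,000·1,890,000 − 112,000·1,280,000) / (1,890,000 − 1,280,000) = 1,580,320,000,000 / 610,000 = 2,590,688.52.

€2,590,689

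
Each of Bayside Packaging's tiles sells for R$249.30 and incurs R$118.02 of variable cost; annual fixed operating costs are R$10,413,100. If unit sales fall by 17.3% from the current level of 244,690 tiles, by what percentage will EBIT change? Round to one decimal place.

-25.6%

Total contribution margin = 244,690 × R$131.28 = R$32,122,903.20.
Subtracting fixed costs: EBIT = R$32,122,903.20 − R$10,413,100 = R$21,709,803.20.
So DOL = total CM / EBIT = R$32,122,903.20 / R$21,709,803.20 = 1.4796.
%ΔEBIT = DOL × %ΔSales = 1.4796 × -17.3% = -25.6%.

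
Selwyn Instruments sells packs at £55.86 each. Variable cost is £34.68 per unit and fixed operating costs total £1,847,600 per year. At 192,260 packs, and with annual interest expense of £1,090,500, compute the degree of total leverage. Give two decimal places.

At 192,260 units, contribution = 192,260 × £21.18 = £4,072,066.80.
Subtracting fixed costs: EBIT = £4,072,066.80 − £1,847,600 = £2,224,466.80. Interest = £1,090,500.00.
DOL = £4,072,066.80 ÷ £2,224,466.80 = 1.8306; DFL = £2,224,466.80 ÷ £1,133,966.80 = 1.9617.
Combined leverage = 1.8306 × 1.9617 = 3.5911.

3.59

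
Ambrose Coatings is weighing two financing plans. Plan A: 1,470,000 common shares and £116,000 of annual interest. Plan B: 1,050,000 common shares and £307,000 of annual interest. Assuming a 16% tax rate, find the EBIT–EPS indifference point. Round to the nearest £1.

£784,500

Set EPS_A = EPS_B: (EBIT − £116,000)(1 − 0.16) ÷ 1,470,000 = (EBIT − £307,000)(1 − 0.16) ÷ 1,050,000.
The (1 − t) factor cancels: (EBIT − 116,000) × 1,050,000 = (EBIT − 307,000) × 1,470,000.
EBIT × (1,470,000 − 1,050,000) = 307,000 × 1,470,000 − 116,000 × 1,050,000 = 329,490,000,000, so EBIT = 329,490,000,000 ÷ 420,000 = 784,500.00.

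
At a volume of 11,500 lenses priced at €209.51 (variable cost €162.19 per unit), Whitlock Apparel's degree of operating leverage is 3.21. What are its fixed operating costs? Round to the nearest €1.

€374,654

At 11,500 units, contribution = 11,500 × €47.32 = €544,180.00.
DOL = contribution / EBIT, so EBIT = €544,180.00 / 3.21 = €169,526.48.
Fixed costs = CM − EBIT = €544,180.00 − €169,526.48 = €374,654.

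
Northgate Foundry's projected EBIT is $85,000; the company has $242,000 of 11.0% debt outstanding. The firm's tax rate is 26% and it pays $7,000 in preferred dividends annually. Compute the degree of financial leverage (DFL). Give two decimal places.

1.74

Interest = $26,620.00.
Pre-tax preferred-dividend burden = $7,000 ÷ (1 − 0.26) = $9,459.46.
DFL = EBIT ÷ [EBIT − I − D_p/(1−t)] = $85,000 ÷ [$85,000 − $26,620.00 − $9,459.46] = $85,000 ÷ $48,920.54 = 1.7375.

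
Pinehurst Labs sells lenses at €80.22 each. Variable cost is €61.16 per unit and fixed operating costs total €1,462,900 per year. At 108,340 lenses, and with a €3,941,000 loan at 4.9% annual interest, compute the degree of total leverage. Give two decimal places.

5.05

Total contribution margin = 108,340 × €19.06 = €2,064,960.40.
EBIT = €2,064,960.40 − €1,462,900 = €602,060.40. Interest = €193,109.00.
DOL = €2,064,960.40 ÷ €602,060.40 = 3.4298; DFL = €602,060.40 ÷ €408,951.40 = 1.4722.
Combined leverage = 3.4298 × 1.4722 = 5.0494.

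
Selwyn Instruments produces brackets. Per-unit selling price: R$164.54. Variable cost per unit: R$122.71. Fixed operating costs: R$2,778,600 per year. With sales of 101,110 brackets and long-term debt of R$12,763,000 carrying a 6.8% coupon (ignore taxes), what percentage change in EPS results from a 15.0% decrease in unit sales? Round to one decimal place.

-108.8%

Total contribution margin = 101,110 × R$41.83 = R$4,229,431.30.
EBIT = R$4,229,431.30 − R$2,778,600 = R$1,450,831.30.
Interest = R$867,884.00, so EBIT − I = R$582,947.30.
Degree of combined leverage = contribution ÷ (EBIT − I) = R$4,229,431.30 ÷ R$582,947.30 = 7.2553.
EPS therefore changes by 7.2553 × (-15.0%) = -108.8%.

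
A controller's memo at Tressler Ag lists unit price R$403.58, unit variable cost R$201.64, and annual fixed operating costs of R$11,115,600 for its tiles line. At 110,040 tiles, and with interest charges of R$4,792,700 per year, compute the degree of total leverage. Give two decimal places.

3.52

Contribution at this volume is 110,040 × R$201.94 = R$22,221,477.60.
Operating income = contribution − fixed costs = R$22,221,477.60 − R$11,115,600 = R$11,105,877.60. Interest = R$4,792,700.00, so EBIT − I = R$6,313,177.60.
DCL = contribution ÷ (EBIT − I) = R$22,221,477.60 ÷ R$6,313,177.60 = 3.5199.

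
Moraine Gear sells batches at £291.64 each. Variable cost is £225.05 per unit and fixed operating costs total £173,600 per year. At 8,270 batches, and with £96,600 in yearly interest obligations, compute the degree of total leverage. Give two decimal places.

1.96

Contribution at this volume is 8,270 × £66.59 = £550,699.30.
Operating income = contribution − fixed costs = £550,699.30 − £173,600 = £377,099.30. Interest = £96,600.00, so EBIT − I = £280,499.30.
DCL = contribution ÷ (EBIT − I) = £550,699.30 ÷ £280,499.30 = 1.9633.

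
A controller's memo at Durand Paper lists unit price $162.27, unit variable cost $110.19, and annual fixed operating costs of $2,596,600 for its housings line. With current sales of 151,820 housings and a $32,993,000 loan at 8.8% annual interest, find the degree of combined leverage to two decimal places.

Total contribution margin = 151,820 × $52.08 = $7,906,785.60.
Subtracting fixed costs: EBIT = $7,906,785.60 − $2,596,600 = $5,310,185.60. Interest = $2,903,384.00.
DOL = $7,906,785.60 ÷ $5,310,185.60 = 1.4890; DFL = $5,310,185.60 ÷ $2,406,801.60 = 2.2063.
Combined leverage = 1.4890 × 2.2063 = 3.2852.

3.29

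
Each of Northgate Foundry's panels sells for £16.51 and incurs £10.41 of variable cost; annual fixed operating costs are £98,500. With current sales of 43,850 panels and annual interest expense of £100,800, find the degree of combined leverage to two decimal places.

Contribution at this volume is 43,850 × £6.10 = £267,485.00.
Operating income = contribution − fixed costs = £267,485.00 − £98,500 = £168,985.00. Interest = £100,800.00, so EBIT − I = £68,185.00.
Degree of total leverage = total CM / (EBIT − interest) = £267,485.00 / £68,185.00 = 3.9229.

3.92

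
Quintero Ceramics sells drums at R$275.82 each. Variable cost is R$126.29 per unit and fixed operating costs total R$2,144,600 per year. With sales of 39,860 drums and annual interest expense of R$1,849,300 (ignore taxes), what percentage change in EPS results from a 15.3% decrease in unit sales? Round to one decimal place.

-46.4%

Contribution at this volume is 39,860 × R$149.53 = R$5,960,265.80.
Subtracting fixed costs: EBIT = R$5,960,265.80 − R$2,144,600 = R$3,815,665.80.
After interest of R$1,849,300.00, pre-tax earnings = R$1,966,365.80.
DCL = total CM / (EBIT − I) = R$5,960,265.80 / R$1,966,365.80 = 3.0311.
%ΔEPS = DCL × %ΔSales = 3.0311 × -15.3% = -46.4%.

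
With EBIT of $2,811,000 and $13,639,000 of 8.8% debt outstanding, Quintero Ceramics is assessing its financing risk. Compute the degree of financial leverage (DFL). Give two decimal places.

Annual interest charges come to $1,200,232.00.
Degree of financial leverage = EBIT / (EBIT − interest) = $2,811,000 / $1,610,768.00 = 1.7451.

1.75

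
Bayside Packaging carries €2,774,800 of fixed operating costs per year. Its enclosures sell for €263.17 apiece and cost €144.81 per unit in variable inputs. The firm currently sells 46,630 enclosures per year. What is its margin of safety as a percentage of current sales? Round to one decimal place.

Each unit contributes €263.17 − €144.81 = €118.36. Break-even units = €2,774,800 ÷ €118.36 = 23,443.73; break-even revenue = 23,443.73 × €263.17 = €6,169,686.68.
Actual sales revenue = 46,630 × €263.17 = €12,271,617.10.
Margin of safety = (€12,271,617.10 − €6,169,686.68) ÷ €12,271,617.10 = 49.7%.

49.7%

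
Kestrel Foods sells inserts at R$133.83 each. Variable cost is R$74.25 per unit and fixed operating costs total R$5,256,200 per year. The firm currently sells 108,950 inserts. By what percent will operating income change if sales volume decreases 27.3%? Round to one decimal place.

Total contribution margin = 108,950 × R$59.58 = R$6,491,241.00.
Subtracting fixed costs: EBIT = R$6,491,241.00 − R$5,256,200 = R$1,235,041.00.
So DOL = total CM / EBIT = R$6,491,241.00 / R$1,235,041.00 = 5.2559.
Operating income changes by 5.2559 × -27.3% = -143.5%.

-143.5%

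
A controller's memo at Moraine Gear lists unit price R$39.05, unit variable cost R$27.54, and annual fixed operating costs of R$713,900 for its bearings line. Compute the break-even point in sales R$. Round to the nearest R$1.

R$2,422,050

CM per unit = R$39.05 − R$27.54 = R$11.51; CM ratio = R$11.51 / R$39.05 = 0.2948.
Break-even sales = FC ÷ CM ratio = R$713,900 × R$39.05 / R$11.51 = R$2,422,050.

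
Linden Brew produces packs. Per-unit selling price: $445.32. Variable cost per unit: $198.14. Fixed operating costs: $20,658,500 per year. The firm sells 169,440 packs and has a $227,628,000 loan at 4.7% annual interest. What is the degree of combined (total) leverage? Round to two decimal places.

At 169,440 units, contribution = 169,440 × $247.18 = $41,882,179.20.
Operating income = contribution − fixed costs = $41,882,179.20 − $20,658,500 = $21,223,679.20. Interest = $10,698,516.00, so EBIT − I = $10,525,163.20.
DCL = contribution ÷ (EBIT − I) = $41,882,179.20 ÷ $10,525,163.20 = 3.9792.

3.98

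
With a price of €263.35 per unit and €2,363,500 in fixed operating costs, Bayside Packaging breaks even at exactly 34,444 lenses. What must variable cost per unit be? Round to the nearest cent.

€194.73

Contribution per unit must be FC / Q = €2,363,500 / 34,444 = €68.6186.
Hence VC = price − CM = €263.35 − €68.6186 = €194.73.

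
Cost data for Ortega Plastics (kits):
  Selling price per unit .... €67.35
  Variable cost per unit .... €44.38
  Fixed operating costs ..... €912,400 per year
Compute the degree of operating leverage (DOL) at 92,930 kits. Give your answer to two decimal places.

Contribution at this volume is 92,930 × €22.97 = €2,134,602.10.
Operating income = contribution − fixed costs = €2,134,602.10 − €912,400 = €1,222,202.10.
So DOL = total CM / EBIT = €2,134,602.10 / €1,222,202.10 = 1.7465.

1.75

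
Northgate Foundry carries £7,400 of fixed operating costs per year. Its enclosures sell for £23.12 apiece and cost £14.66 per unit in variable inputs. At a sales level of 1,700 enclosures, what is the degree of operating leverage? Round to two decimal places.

2.06

At 1,700 units, contribution = 1,700 × £8.46 = £14,382.00.
Subtracting fixed costs: EBIT = £14,382.00 − £7,400 = £6,982.00.
DOL = contribution ÷ EBIT = £14,382.00 ÷ £6,982.00 = 2.0599.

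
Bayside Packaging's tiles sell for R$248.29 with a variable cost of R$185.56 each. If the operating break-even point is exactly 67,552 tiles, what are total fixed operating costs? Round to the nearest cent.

Unit CM = price − variable cost = R$248.29 − R$185.56 = R$62.73.
Fixed costs = break-even units × CM = 67,552 × R$62.73 = R$4,237,536.96.

R$4,237,536.96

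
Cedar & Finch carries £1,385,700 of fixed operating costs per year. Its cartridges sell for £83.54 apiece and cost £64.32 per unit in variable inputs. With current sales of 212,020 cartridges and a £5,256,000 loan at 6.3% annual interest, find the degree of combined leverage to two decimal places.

1.73

Total contribution margin = 212,020 × £19.22 = £4,075,024.40.
Subtracting fixed costs: EBIT = £4,075,024.40 − £1,385,700 = £2,689,324.40. Interest = £331,128.00.
DOL = £4,075,024.40 ÷ £2,689,324.40 = 1.5153; DFL = £2,689,324.40 ÷ £2,358,196.40 = 1.1404.
Combined leverage = 1.5153 × 1.1404 = 1.7280.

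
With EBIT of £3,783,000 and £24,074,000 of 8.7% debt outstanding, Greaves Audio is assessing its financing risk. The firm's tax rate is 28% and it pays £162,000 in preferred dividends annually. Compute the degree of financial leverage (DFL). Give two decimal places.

2.58

Annual interest charges come to £2,094,438.00.
Pre-tax preferred-dividend burden = £162,000 ÷ (1 − 0.28) = £225,000.00.
DFL = EBIT ÷ [EBIT − I − D_p/(1−t)] = £3,783,000 ÷ [£3,783,000 − £2,094,438.00 − £225,000.00] = £3,783,000 ÷ £1,463,562.00 = 2.5848.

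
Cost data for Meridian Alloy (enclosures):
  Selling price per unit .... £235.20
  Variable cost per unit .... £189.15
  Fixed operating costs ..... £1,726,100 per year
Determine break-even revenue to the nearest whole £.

Contribution margin per unit = £235.20 − £189.15 = £46.05, a CM ratio of £46.05 ÷ £235.20 = 0.1958.
Break-even revenue = fixed costs × price ÷ CM = £1,726,100 × £235.20 ÷ £46.05 = £8,816,042.

£8,816,042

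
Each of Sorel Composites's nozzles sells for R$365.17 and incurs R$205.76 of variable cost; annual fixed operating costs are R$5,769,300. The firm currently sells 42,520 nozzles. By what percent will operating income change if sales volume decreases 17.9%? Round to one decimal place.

Total contribution margin = 42,520 × R$159.41 = R$6,778,113.20.
Subtracting fixed costs: EBIT = R$6,778,113.20 − R$5,769,300 = R$1,008,813.20.
DOL = contribution ÷ EBIT = R$6,778,113.20 ÷ R$1,008,813.20 = 6.7189.
%ΔEBIT = DOL × %ΔSales = 6.7189 × -17.9% = -120.3%.

-120.3%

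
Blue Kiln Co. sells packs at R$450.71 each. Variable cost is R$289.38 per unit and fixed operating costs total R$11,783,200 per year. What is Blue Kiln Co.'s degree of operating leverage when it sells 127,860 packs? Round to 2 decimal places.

2.33

Total contribution margin = 127,860 × R$161.33 = R$20,627,653.80.
Operating income = contribution − fixed costs = R$20,627,653.80 − R$11,783,200 = R$8,844,453.80.
DOL = contribution ÷ EBIT = R$20,627,653.80 ÷ R$8,844,453.80 = 2.3323.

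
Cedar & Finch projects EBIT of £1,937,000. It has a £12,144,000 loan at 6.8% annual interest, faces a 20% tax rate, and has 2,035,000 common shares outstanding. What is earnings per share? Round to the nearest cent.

£0.44

Pre-tax income = £1,937,000 − £825,792.00 = £1,111,208.00.
Net income = £1,111,208.00 × (1 − 0.20) = £888,966.40.
EPS = £888,966.40 ÷ 2,035,000 = £0.44.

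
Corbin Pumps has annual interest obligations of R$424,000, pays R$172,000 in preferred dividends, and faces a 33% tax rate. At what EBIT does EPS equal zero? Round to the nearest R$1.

R$680,716

Preferred dividends are paid after tax, so their pre-tax equivalent is R$172,000 ÷ (1 − 0.33) = R$256,716.42.
EPS = 0 when EBIT covers interest plus the pre-tax preferred burden: R$424,000 + R$256,716.42 = R$680,716.42.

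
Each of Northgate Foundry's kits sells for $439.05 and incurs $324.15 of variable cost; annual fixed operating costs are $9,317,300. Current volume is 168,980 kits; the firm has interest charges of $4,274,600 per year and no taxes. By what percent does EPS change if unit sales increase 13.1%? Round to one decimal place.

Contribution at this volume is 168,980 × $114.90 = $19,415,802.00.
Subtracting fixed costs: EBIT = $19,415,802.00 − $9,317,300 = $10,098,502.00.
Interest = $4,274,600.00, so EBIT − I = $5,823,902.00.
Degree of combined leverage = contribution ÷ (EBIT − I) = $19,415,802.00 ÷ $5,823,902.00 = 3.3338.
EPS therefore changes by 3.3338 × (+13.1%) = +43.7%.

+43.7%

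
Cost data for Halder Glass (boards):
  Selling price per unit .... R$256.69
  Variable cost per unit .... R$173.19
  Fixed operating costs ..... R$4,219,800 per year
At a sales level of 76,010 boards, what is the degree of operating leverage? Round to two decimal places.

2.98

Total contribution margin = 76,010 × R$83.50 = R$6,346,835.00.
Subtracting fixed costs: EBIT = R$6,346,835.00 − R$4,219,800 = R$2,127,035.00.
Degree of operating leverage = R$6,346,835.00 / R$2,127,035.00 = 2.9839.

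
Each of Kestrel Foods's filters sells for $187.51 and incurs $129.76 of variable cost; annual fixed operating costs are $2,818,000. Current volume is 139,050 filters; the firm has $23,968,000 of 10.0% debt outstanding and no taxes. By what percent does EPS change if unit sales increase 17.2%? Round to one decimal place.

Total contribution margin = 139,050 × $57.75 = $8,030,137.50.
EBIT = $8,030,137.50 − $2,818,000 = $5,212,137.50.
After interest of $2,396,800.00, pre-tax earnings = $2,815,337.50.
DCL = total CM / (EBIT − I) = $8,030,137.50 / $2,815,337.50 = 2.8523.
EPS therefore changes by 2.8523 × (+17.2%) = +49.1%.

+49.1%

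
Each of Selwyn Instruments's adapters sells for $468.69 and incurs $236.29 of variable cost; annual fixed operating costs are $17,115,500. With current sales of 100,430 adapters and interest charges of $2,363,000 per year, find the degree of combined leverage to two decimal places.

6.04

Total contribution margin = 100,430 × $232.40 = $23,339,932.00.
Subtracting fixed costs: EBIT = $23,339,932.00 − $17,115,500 = $6,224,432.00. Interest = $2,363,000.00.
DOL = $23,339,932.00 ÷ $6,224,432.00 = 3.7497; DFL = $6,224,432.00 ÷ $3,861,432.00 = 1.6119.
Combined leverage = 3.7497 × 1.6119 = 6.0441.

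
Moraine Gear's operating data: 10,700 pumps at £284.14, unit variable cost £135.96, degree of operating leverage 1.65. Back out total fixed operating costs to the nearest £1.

£624,601

Contribution at this volume is 10,700 × £148.18 = £1,585,526.00.
Since DOL = CM ÷ EBIT, EBIT = £1,585,526.00 ÷ 1.65 = £960,924.85.
Fixed costs = CM − EBIT = £1,585,526.00 − £960,924.85 = £624,601.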